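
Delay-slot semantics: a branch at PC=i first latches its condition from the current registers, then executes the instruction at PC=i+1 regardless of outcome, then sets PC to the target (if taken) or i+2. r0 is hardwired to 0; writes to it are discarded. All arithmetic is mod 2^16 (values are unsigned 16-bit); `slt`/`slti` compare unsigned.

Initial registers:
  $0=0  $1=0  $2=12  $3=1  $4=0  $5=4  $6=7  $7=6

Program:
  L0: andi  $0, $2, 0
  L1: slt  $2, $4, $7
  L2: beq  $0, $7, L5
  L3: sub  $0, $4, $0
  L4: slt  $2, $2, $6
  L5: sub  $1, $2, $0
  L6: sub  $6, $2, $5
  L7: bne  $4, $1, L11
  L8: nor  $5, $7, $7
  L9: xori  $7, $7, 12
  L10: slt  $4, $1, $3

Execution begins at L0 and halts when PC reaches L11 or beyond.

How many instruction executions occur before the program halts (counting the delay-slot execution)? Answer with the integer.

[0] andi  $0, $2, 0  →  {$0:0, $1:0, $2:12, $3:1, $4:0, $5:4, $6:7, $7:6}
[1] slt  $2, $4, $7  →  {$0:0, $1:0, $2:1, $3:1, $4:0, $5:4, $6:7, $7:6}
[2] beq  $0, $7, L5  →  {$0:0, $1:0, $2:1, $3:1, $4:0, $5:4, $6:7, $7:6}  ⟨branch fallthrough⟩
[3] sub  $0, $4, $0  →  {$0:0, $1:0, $2:1, $3:1, $4:0, $5:4, $6:7, $7:6}
[4] slt  $2, $2, $6  →  {$0:0, $1:0, $2:1, $3:1, $4:0, $5:4, $6:7, $7:6}
[5] sub  $1, $2, $0  →  {$0:0, $1:1, $2:1, $3:1, $4:0, $5:4, $6:7, $7:6}
[6] sub  $6, $2, $5  →  {$0:0, $1:1, $2:1, $3:1, $4:0, $5:4, $6:65533, $7:6}
[7] bne  $4, $1, L11  →  {$0:0, $1:1, $2:1, $3:1, $4:0, $5:4, $6:65533, $7:6}  ⟨branch taken⟩
[8] nor  $5, $7, $7  →  {$0:0, $1:1, $2:1, $3:1, $4:0, $5:65529, $6:65533, $7:6}

9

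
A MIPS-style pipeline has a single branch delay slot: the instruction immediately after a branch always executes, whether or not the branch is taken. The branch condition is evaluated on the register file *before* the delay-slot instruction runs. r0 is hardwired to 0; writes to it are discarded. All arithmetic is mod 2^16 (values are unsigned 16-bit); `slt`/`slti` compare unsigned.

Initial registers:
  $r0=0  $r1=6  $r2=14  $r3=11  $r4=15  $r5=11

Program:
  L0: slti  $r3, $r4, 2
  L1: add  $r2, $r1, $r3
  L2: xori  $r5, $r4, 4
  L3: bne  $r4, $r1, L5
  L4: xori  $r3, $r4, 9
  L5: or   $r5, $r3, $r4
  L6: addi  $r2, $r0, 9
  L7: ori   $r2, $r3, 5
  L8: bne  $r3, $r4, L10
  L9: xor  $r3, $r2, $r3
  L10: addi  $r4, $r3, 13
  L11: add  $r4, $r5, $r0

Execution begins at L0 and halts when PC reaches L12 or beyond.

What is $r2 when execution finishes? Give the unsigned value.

#0 slti  $r3, $r4, 2 ; 0/6/14/0/15/11
#1 add  $r2, $r1, $r3 ; 0/6/6/0/15/11
#2 xori  $r5, $r4, 4 ; 0/6/6/0/15/11
#3 bne  $r4, $r1, L5 ; 0/6/6/0/15/11 ; →target
#4 xori  $r3, $r4, 9 ; 0/6/6/6/15/11
#5 or   $r5, $r3, $r4 ; 0/6/6/6/15/15
#6 addi  $r2, $r0, 9 ; 0/6/9/6/15/15
#7 ori   $r2, $r3, 5 ; 0/6/7/6/15/15
#8 bne  $r3, $r4, L10 ; 0/6/7/6/15/15 ; →target
#9 xor  $r3, $r2, $r3 ; 0/6/7/1/15/15
#10 addi  $r4, $r3, 13 ; 0/6/7/1/14/15
#11 add  $r4, $r5, $r0 ; 0/6/7/1/15/15

7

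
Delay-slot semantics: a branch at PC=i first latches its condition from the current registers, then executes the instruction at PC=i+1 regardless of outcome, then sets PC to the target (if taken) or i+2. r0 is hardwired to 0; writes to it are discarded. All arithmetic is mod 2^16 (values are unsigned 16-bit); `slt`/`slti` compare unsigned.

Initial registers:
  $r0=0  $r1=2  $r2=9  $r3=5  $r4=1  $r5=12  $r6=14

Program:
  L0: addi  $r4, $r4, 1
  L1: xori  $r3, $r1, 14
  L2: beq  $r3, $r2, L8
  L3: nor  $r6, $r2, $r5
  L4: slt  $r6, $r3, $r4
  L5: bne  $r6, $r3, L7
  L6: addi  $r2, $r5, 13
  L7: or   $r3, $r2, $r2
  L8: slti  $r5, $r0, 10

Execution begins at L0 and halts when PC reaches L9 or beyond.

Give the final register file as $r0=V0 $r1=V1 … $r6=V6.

#0 addi  $r4, $r4, 1 ; 0/2/9/5/2/12/14
#1 xori  $r3, $r1, 14 ; 0/2/9/12/2/12/14
#2 beq  $r3, $r2, L8 ; 0/2/9/12/2/12/14 ; →fallthru
#3 nor  $r6, $r2, $r5 ; 0/2/9/12/2/12/65522
#4 slt  $r6, $r3, $r4 ; 0/2/9/12/2/12/0
#5 bne  $r6, $r3, L7 ; 0/2/9/12/2/12/0 ; →target
#6 addi  $r2, $r5, 13 ; 0/2/25/12/2/12/0
#7 or   $r3, $r2, $r2 ; 0/2/25/25/2/12/0
#8 slti  $r5, $r0, 10 ; 0/2/25/25/2/1/0

$r0=0 $r1=2 $r2=25 $r3=25 $r4=2 $r5=1 $r6=0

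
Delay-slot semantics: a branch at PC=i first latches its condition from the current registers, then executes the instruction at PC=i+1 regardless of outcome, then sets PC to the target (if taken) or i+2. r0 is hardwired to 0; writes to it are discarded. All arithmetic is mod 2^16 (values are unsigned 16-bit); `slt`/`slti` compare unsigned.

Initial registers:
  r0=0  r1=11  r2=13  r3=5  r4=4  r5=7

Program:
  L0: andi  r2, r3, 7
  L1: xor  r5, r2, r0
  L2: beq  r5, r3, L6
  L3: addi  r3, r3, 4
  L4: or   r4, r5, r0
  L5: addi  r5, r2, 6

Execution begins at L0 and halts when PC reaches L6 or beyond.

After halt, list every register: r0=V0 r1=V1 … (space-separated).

#0 andi  r2, r3, 7 ; 0/11/5/5/4/7
#1 xor  r5, r2, r0 ; 0/11/5/5/4/5
#2 beq  r5, r3, L6 ; 0/11/5/5/4/5 ; →target
#3 addi  r3, r3, 4 ; 0/11/5/9/4/5

r0=0 r1=11 r2=5 r3=9 r4=4 r5=5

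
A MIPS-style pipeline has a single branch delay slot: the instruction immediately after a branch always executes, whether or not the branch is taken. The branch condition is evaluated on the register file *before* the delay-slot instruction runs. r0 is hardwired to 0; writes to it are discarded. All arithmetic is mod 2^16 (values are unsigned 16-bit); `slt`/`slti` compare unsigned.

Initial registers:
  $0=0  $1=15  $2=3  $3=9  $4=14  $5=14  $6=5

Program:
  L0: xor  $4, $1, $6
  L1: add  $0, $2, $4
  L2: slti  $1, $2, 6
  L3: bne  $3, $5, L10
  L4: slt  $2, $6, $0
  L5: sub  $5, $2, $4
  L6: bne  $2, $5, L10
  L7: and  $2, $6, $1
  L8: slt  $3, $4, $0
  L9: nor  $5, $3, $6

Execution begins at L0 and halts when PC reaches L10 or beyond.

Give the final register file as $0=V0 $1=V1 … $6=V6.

PC=0  xor  $4, $1, $6        | $0=0 $1=15 $2=3 $3=9 $4=10 $5=14 $6=5
PC=1  add  $0, $2, $4        | $0=0 $1=15 $2=3 $3=9 $4=10 $5=14 $6=5
PC=2  slti  $1, $2, 6        | $0=0 $1=1 $2=3 $3=9 $4=10 $5=14 $6=5
PC=3  bne  $3, $5, L10       | $0=0 $1=1 $2=3 $3=9 $4=10 $5=14 $6=5  [TAKEN]
PC=4  slt  $2, $6, $0        | $0=0 $1=1 $2=0 $3=9 $4=10 $5=14 $6=5

$0=0 $1=1 $2=0 $3=9 $4=10 $5=14 $6=5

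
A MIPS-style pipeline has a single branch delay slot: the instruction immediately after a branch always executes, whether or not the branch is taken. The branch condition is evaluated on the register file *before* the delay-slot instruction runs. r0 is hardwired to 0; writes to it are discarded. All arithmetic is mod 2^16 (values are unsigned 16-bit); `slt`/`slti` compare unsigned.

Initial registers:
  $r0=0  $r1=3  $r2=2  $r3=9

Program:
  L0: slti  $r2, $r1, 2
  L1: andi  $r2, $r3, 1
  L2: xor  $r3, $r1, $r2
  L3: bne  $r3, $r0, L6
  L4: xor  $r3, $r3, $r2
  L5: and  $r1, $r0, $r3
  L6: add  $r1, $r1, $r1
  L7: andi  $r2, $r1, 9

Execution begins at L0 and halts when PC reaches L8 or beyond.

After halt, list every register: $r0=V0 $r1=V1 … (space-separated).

[0] slti  $r2, $r1, 2  →  {$r0:0, $r1:3, $r2:0, $r3:9}
[1] andi  $r2, $r3, 1  →  {$r0:0, $r1:3, $r2:1, $r3:9}
[2] xor  $r3, $r1, $r2  →  {$r0:0, $r1:3, $r2:1, $r3:2}
[3] bne  $r3, $r0, L6  →  {$r0:0, $r1:3, $r2:1, $r3:2}  ⟨branch taken⟩
[4] xor  $r3, $r3, $r2  →  {$r0:0, $r1:3, $r2:1, $r3:3}
[6] add  $r1, $r1, $r1  →  {$r0:0, $r1:6, $r2:1, $r3:3}
[7] andi  $r2, $r1, 9  →  {$r0:0, $r1:6, $r2:0, $r3:3}

$r0=0 $r1=6 $r2=0 $r3=3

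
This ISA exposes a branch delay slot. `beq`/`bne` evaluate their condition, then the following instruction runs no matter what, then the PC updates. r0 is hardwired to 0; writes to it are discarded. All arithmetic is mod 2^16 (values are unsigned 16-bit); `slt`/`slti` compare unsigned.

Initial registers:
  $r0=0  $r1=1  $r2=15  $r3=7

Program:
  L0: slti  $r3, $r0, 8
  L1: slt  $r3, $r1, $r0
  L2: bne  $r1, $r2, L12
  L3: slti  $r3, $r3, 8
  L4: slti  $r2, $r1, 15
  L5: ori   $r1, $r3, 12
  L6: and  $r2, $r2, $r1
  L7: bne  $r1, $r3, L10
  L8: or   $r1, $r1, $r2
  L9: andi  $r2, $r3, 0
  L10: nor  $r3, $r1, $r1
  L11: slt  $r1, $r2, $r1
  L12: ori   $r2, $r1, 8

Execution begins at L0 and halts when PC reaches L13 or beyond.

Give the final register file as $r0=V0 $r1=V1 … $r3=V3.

$r0=0 $r1=1 $r2=9 $r3=1

PC=0  slti  $r3, $r0, 8      | $r0=0 $r1=1 $r2=15 $r3=1
PC=1  slt  $r3, $r1, $r0     | $r0=0 $r1=1 $r2=15 $r3=0
PC=2  bne  $r1, $r2, L12     | $r0=0 $r1=1 $r2=15 $r3=0  [TAKEN]
PC=3  slti  $r3, $r3, 8      | $r0=0 $r1=1 $r2=15 $r3=1
PC=12 ori   $r2, $r1, 8      | $r0=0 $r1=1 $r2=9 $r3=1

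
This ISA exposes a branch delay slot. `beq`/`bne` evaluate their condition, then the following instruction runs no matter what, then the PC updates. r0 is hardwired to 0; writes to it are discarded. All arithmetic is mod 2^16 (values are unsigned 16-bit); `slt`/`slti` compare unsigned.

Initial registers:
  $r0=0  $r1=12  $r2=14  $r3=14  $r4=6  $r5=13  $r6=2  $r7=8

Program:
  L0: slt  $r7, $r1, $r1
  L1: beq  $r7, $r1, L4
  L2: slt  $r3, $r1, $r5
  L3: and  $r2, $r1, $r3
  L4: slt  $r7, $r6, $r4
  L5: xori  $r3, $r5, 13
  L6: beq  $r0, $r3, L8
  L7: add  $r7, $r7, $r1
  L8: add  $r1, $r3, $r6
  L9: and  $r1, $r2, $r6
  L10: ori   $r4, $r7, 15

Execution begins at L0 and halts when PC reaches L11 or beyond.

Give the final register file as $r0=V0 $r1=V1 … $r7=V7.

$r0=0 $r1=0 $r2=0 $r3=0 $r4=15 $r5=13 $r6=2 $r7=13

[0] slt  $r7, $r1, $r1  →  {$r0:0, $r1:12, $r2:14, $r3:14, $r4:6, $r5:13, $r6:2, $r7:0}
[1] beq  $r7, $r1, L4  →  {$r0:0, $r1:12, $r2:14, $r3:14, $r4:6, $r5:13, $r6:2, $r7:0}  ⟨branch fallthrough⟩
[2] slt  $r3, $r1, $r5  →  {$r0:0, $r1:12, $r2:14, $r3:1, $r4:6, $r5:13, $r6:2, $r7:0}
[3] and  $r2, $r1, $r3  →  {$r0:0, $r1:12, $r2:0, $r3:1, $r4:6, $r5:13, $r6:2, $r7:0}
[4] slt  $r7, $r6, $r4  →  {$r0:0, $r1:12, $r2:0, $r3:1, $r4:6, $r5:13, $r6:2, $r7:1}
[5] xori  $r3, $r5, 13  →  {$r0:0, $r1:12, $r2:0, $r3:0, $r4:6, $r5:13, $r6:2, $r7:1}
[6] beq  $r0, $r3, L8  →  {$r0:0, $r1:12, $r2:0, $r3:0, $r4:6, $r5:13, $r6:2, $r7:1}  ⟨branch taken⟩
[7] add  $r7, $r7, $r1  →  {$r0:0, $r1:12, $r2:0, $r3:0, $r4:6, $r5:13, $r6:2, $r7:13}
[8] add  $r1, $r3, $r6  →  {$r0:0, $r1:2, $r2:0, $r3:0, $r4:6, $r5:13, $r6:2, $r7:13}
[9] and  $r1, $r2, $r6  →  {$r0:0, $r1:0, $r2:0, $r3:0, $r4:6, $r5:13, $r6:2, $r7:13}
[10] ori   $r4, $r7, 15  →  {$r0:0, $r1:0, $r2:0, $r3:0, $r4:15, $r5:13, $r6:2, $r7:13}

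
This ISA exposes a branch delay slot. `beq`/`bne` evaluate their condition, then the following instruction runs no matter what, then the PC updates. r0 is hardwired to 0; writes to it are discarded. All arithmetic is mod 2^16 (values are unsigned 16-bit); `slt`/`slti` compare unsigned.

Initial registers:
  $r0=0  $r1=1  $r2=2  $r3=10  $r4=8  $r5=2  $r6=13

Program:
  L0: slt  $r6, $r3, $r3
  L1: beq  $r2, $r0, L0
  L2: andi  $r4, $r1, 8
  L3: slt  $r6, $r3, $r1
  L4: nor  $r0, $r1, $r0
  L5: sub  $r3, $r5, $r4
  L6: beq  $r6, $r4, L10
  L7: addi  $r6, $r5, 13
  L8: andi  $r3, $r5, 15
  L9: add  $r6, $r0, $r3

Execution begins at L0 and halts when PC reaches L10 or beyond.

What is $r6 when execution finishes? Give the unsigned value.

PC=0  slt  $r6, $r3, $r3     | $r0=0 $r1=1 $r2=2 $r3=10 $r4=8 $r5=2 $r6=0
PC=1  beq  $r2, $r0, L0      | $r0=0 $r1=1 $r2=2 $r3=10 $r4=8 $r5=2 $r6=0  [not taken]
PC=2  andi  $r4, $r1, 8      | $r0=0 $r1=1 $r2=2 $r3=10 $r4=0 $r5=2 $r6=0
PC=3  slt  $r6, $r3, $r1     | $r0=0 $r1=1 $r2=2 $r3=10 $r4=0 $r5=2 $r6=0
PC=4  nor  $r0, $r1, $r0     | $r0=0 $r1=1 $r2=2 $r3=10 $r4=0 $r5=2 $r6=0
PC=5  sub  $r3, $r5, $r4     | $r0=0 $r1=1 $r2=2 $r3=2 $r4=0 $r5=2 $r6=0
PC=6  beq  $r6, $r4, L10     | $r0=0 $r1=1 $r2=2 $r3=2 $r4=0 $r5=2 $r6=0  [TAKEN]
PC=7  addi  $r6, $r5, 13     | $r0=0 $r1=1 $r2=2 $r3=2 $r4=0 $r5=2 $r6=15

15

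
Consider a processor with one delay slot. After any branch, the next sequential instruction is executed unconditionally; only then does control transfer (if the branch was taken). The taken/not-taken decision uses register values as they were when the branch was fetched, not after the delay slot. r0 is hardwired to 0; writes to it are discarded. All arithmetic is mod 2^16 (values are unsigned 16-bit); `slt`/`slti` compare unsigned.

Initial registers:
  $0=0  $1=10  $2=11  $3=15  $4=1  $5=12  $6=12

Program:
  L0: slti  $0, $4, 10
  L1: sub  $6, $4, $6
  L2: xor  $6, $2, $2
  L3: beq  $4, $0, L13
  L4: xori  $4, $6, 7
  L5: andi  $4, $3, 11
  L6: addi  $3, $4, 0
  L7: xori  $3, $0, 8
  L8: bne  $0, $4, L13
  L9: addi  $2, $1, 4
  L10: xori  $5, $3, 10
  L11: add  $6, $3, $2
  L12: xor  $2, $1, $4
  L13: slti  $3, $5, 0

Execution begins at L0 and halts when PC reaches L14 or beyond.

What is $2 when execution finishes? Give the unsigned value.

14

  step pc=0: slti  $0, $4, 10  regs=(0,10,11,15,1,12,12)
  step pc=1: sub  $6, $4, $6  regs=(0,10,11,15,1,12,65525)
  step pc=2: xor  $6, $2, $2  regs=(0,10,11,15,1,12,0)
  step pc=3: beq  $4, $0, L13  cond=F  regs=(0,10,11,15,1,12,0)
  step pc=4: xori  $4, $6, 7  regs=(0,10,11,15,7,12,0)
  step pc=5: andi  $4, $3, 11  regs=(0,10,11,15,11,12,0)
  step pc=6: addi  $3, $4, 0  regs=(0,10,11,11,11,12,0)
  step pc=7: xori  $3, $0, 8  regs=(0,10,11,8,11,12,0)
  step pc=8: bne  $0, $4, L13  cond=T  regs=(0,10,11,8,11,12,0)
  step pc=9: addi  $2, $1, 4  regs=(0,10,14,8,11,12,0)
  step pc=13: slti  $3, $5, 0  regs=(0,10,14,0,11,12,0)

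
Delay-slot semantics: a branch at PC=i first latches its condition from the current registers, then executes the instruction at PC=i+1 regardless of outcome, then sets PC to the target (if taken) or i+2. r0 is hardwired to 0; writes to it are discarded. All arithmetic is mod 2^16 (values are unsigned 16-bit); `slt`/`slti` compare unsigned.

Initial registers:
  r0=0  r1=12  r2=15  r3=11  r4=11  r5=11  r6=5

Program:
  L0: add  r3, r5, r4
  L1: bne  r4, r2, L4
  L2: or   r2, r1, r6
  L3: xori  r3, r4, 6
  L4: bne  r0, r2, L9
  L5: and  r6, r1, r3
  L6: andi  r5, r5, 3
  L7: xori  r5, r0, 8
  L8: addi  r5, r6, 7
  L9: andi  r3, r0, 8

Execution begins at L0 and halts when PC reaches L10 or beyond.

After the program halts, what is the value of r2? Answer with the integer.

13

[0] add  r3, r5, r4  →  {r0:0, r1:12, r2:15, r3:22, r4:11, r5:11, r6:5}
[1] bne  r4, r2, L4  →  {r0:0, r1:12, r2:15, r3:22, r4:11, r5:11, r6:5}  ⟨branch taken⟩
[2] or   r2, r1, r6  →  {r0:0, r1:12, r2:13, r3:22, r4:11, r5:11, r6:5}
[4] bne  r0, r2, L9  →  {r0:0, r1:12, r2:13, r3:22, r4:11, r5:11, r6:5}  ⟨branch taken⟩
[5] and  r6, r1, r3  →  {r0:0, r1:12, r2:13, r3:22, r4:11, r5:11, r6:4}
[9] andi  r3, r0, 8  →  {r0:0, r1:12, r2:13, r3:0, r4:11, r5:11, r6:4}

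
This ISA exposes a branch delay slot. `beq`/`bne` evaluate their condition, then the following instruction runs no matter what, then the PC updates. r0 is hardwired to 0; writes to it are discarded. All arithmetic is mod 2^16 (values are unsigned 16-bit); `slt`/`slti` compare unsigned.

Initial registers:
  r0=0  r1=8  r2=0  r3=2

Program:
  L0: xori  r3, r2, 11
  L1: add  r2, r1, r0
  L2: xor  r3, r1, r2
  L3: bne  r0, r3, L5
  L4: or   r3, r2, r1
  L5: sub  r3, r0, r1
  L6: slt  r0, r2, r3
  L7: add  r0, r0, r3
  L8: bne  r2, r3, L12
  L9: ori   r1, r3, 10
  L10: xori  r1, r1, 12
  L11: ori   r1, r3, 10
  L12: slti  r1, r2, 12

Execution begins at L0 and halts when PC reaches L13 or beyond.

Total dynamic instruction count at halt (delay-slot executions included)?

  step pc=0: xori  r3, r2, 11  regs=(0,8,0,11)
  step pc=1: add  r2, r1, r0  regs=(0,8,8,11)
  step pc=2: xor  r3, r1, r2  regs=(0,8,8,0)
  step pc=3: bne  r0, r3, L5  cond=F  regs=(0,8,8,0)
  step pc=4: or   r3, r2, r1  regs=(0,8,8,8)
  step pc=5: sub  r3, r0, r1  regs=(0,8,8,65528)
  step pc=6: slt  r0, r2, r3  regs=(0,8,8,65528)
  step pc=7: add  r0, r0, r3  regs=(0,8,8,65528)
  step pc=8: bne  r2, r3, L12  cond=T  regs=(0,8,8,65528)
  step pc=9: ori   r1, r3, 10  regs=(0,65530,8,65528)
  step pc=12: slti  r1, r2, 12  regs=(0,1,8,65528)

11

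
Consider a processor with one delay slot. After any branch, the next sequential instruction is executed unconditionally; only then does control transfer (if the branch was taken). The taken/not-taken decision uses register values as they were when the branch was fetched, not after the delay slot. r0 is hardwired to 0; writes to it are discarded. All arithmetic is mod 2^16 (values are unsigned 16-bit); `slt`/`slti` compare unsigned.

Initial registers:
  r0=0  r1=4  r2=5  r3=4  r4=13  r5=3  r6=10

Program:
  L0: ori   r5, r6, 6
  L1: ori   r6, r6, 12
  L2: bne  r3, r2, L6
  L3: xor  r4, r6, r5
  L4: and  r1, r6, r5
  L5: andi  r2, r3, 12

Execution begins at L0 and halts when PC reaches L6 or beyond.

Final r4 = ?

0

PC=0  ori   r5, r6, 6        | r0=0 r1=4 r2=5 r3=4 r4=13 r5=14 r6=10
PC=1  ori   r6, r6, 12       | r0=0 r1=4 r2=5 r3=4 r4=13 r5=14 r6=14
PC=2  bne  r3, r2, L6        | r0=0 r1=4 r2=5 r3=4 r4=13 r5=14 r6=14  [TAKEN]
PC=3  xor  r4, r6, r5        | r0=0 r1=4 r2=5 r3=4 r4=0 r5=14 r6=14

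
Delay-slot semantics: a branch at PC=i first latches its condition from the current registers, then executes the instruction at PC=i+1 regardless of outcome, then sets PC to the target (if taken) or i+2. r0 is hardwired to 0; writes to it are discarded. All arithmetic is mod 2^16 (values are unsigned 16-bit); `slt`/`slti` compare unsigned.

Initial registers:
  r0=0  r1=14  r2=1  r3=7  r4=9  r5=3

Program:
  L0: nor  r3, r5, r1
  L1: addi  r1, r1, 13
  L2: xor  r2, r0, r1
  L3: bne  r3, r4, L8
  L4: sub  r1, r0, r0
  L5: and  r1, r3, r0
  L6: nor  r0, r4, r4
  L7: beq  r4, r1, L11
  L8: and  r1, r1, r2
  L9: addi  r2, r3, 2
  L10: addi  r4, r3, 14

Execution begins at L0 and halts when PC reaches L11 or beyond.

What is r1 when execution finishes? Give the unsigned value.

0

[0] nor  r3, r5, r1  →  {r0:0, r1:14, r2:1, r3:65520, r4:9, r5:3}
[1] addi  r1, r1, 13  →  {r0:0, r1:27, r2:1, r3:65520, r4:9, r5:3}
[2] xor  r2, r0, r1  →  {r0:0, r1:27, r2:27, r3:65520, r4:9, r5:3}
[3] bne  r3, r4, L8  →  {r0:0, r1:27, r2:27, r3:65520, r4:9, r5:3}  ⟨branch taken⟩
[4] sub  r1, r0, r0  →  {r0:0, r1:0, r2:27, r3:65520, r4:9, r5:3}
[8] and  r1, r1, r2  →  {r0:0, r1:0, r2:27, r3:65520, r4:9, r5:3}
[9] addi  r2, r3, 2  →  {r0:0, r1:0, r2:65522, r3:65520, r4:9, r5:3}
[10] addi  r4, r3, 14  →  {r0:0, r1:0, r2:65522, r3:65520, r4:65534, r5:3}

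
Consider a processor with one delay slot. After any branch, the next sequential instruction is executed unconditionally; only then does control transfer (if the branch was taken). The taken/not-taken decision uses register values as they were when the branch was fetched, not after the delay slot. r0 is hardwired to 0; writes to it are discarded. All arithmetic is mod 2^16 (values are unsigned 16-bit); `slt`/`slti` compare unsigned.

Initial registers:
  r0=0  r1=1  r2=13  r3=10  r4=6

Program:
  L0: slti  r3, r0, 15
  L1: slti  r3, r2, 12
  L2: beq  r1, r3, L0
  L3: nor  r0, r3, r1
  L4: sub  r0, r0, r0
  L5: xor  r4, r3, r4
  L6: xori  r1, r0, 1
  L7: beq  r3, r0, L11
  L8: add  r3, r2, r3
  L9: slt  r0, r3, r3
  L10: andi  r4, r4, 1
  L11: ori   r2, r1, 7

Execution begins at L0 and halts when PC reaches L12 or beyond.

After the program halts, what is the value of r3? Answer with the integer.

13

[0] slti  r3, r0, 15  →  {r0:0, r1:1, r2:13, r3:1, r4:6}
[1] slti  r3, r2, 12  →  {r0:0, r1:1, r2:13, r3:0, r4:6}
[2] beq  r1, r3, L0  →  {r0:0, r1:1, r2:13, r3:0, r4:6}  ⟨branch fallthrough⟩
[3] nor  r0, r3, r1  →  {r0:0, r1:1, r2:13, r3:0, r4:6}
[4] sub  r0, r0, r0  →  {r0:0, r1:1, r2:13, r3:0, r4:6}
[5] xor  r4, r3, r4  →  {r0:0, r1:1, r2:13, r3:0, r4:6}
[6] xori  r1, r0, 1  →  {r0:0, r1:1, r2:13, r3:0, r4:6}
[7] beq  r3, r0, L11  →  {r0:0, r1:1, r2:13, r3:0, r4:6}  ⟨branch taken⟩
[8] add  r3, r2, r3  →  {r0:0, r1:1, r2:13, r3:13, r4:6}
[11] ori   r2, r1, 7  →  {r0:0, r1:1, r2:7, r3:13, r4:6}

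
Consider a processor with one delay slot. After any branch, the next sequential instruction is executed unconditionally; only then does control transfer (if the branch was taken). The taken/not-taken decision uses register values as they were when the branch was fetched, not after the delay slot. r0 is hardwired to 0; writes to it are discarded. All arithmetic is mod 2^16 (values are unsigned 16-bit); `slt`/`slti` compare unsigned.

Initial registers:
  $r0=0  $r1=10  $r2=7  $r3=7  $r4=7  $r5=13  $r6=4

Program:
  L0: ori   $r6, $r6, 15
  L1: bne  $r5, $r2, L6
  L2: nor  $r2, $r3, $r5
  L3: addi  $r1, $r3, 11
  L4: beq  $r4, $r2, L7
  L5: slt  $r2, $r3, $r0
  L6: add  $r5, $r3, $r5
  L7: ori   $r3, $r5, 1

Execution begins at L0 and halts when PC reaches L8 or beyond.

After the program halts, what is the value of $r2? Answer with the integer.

65520

[0] ori   $r6, $r6, 15  →  {$r0:0, $r1:10, $r2:7, $r3:7, $r4:7, $r5:13, $r6:15}
[1] bne  $r5, $r2, L6  →  {$r0:0, $r1:10, $r2:7, $r3:7, $r4:7, $r5:13, $r6:15}  ⟨branch taken⟩
[2] nor  $r2, $r3, $r5  →  {$r0:0, $r1:10, $r2:65520, $r3:7, $r4:7, $r5:13, $r6:15}
[6] add  $r5, $r3, $r5  →  {$r0:0, $r1:10, $r2:65520, $r3:7, $r4:7, $r5:20, $r6:15}
[7] ori   $r3, $r5, 1  →  {$r0:0, $r1:10, $r2:65520, $r3:21, $r4:7, $r5:20, $r6:15}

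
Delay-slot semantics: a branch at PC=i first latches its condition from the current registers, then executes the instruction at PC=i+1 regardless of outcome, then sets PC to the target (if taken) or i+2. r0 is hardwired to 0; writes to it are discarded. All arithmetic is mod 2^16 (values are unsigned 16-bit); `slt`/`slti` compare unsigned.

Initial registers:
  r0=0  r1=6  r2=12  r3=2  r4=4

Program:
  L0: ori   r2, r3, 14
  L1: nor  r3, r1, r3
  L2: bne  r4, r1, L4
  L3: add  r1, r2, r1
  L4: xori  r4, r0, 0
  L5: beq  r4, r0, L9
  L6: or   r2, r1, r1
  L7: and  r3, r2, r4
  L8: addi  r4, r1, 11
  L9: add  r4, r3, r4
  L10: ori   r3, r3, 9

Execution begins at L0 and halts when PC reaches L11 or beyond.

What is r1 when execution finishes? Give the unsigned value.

[0] ori   r2, r3, 14  →  {r0:0, r1:6, r2:14, r3:2, r4:4}
[1] nor  r3, r1, r3  →  {r0:0, r1:6, r2:14, r3:65529, r4:4}
[2] bne  r4, r1, L4  →  {r0:0, r1:6, r2:14, r3:65529, r4:4}  ⟨branch taken⟩
[3] add  r1, r2, r1  →  {r0:0, r1:20, r2:14, r3:65529, r4:4}
[4] xori  r4, r0, 0  →  {r0:0, r1:20, r2:14, r3:65529, r4:0}
[5] beq  r4, r0, L9  →  {r0:0, r1:20, r2:14, r3:65529, r4:0}  ⟨branch taken⟩
[6] or   r2, r1, r1  →  {r0:0, r1:20, r2:20, r3:65529, r4:0}
[9] add  r4, r3, r4  →  {r0:0, r1:20, r2:20, r3:65529, r4:65529}
[10] ori   r3, r3, 9  →  {r0:0, r1:20, r2:20, r3:65529, r4:65529}

20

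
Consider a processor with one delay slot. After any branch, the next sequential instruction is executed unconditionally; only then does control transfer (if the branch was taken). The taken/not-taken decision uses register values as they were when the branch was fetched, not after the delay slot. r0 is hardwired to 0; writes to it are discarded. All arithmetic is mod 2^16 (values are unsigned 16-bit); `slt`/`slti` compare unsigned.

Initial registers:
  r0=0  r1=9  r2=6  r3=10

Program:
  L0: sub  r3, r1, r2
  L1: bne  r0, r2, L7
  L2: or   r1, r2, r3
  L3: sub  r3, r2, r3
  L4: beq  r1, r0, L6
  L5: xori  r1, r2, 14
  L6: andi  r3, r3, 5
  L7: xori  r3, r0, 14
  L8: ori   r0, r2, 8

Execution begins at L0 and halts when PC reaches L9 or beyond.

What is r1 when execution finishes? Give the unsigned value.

7

  step pc=0: sub  r3, r1, r2  regs=(0,9,6,3)
  step pc=1: bne  r0, r2, L7  cond=T  regs=(0,9,6,3)
  step pc=2: or   r1, r2, r3  regs=(0,7,6,3)
  step pc=7: xori  r3, r0, 14  regs=(0,7,6,14)
  step pc=8: ori   r0, r2, 8  regs=(0,7,6,14)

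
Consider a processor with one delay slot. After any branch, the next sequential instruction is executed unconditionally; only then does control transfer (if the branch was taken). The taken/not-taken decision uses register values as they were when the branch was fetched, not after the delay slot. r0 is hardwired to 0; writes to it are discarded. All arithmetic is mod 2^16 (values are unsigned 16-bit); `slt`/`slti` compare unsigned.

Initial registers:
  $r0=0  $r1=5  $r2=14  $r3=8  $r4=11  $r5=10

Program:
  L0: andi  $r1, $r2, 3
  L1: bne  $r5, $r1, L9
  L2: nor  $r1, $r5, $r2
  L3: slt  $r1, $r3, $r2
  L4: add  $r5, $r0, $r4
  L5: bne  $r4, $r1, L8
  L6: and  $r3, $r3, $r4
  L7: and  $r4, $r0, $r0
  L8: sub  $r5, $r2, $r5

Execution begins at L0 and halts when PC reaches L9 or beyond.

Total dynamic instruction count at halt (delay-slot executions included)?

#0 andi  $r1, $r2, 3 ; 0/2/14/8/11/10
#1 bne  $r5, $r1, L9 ; 0/2/14/8/11/10 ; →target
#2 nor  $r1, $r5, $r2 ; 0/65521/14/8/11/10

3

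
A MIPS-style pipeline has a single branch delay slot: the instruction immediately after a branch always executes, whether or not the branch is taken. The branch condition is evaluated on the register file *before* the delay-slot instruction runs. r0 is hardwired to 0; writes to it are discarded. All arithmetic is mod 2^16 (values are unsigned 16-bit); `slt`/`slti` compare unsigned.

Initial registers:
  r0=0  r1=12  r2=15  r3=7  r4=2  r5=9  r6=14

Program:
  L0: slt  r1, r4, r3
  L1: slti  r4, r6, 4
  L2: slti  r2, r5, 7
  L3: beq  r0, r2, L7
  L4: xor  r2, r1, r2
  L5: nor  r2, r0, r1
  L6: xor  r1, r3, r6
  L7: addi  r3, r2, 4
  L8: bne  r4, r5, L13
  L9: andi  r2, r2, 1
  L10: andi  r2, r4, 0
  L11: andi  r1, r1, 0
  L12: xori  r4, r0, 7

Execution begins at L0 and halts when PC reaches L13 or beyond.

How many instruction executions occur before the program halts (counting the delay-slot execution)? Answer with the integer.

8

  step pc=0: slt  r1, r4, r3  regs=(0,1,15,7,2,9,14)
  step pc=1: slti  r4, r6, 4  regs=(0,1,15,7,0,9,14)
  step pc=2: slti  r2, r5, 7  regs=(0,1,0,7,0,9,14)
  step pc=3: beq  r0, r2, L7  cond=T  regs=(0,1,0,7,0,9,14)
  step pc=4: xor  r2, r1, r2  regs=(0,1,1,7,0,9,14)
  step pc=7: addi  r3, r2, 4  regs=(0,1,1,5,0,9,14)
  step pc=8: bne  r4, r5, L13  cond=T  regs=(0,1,1,5,0,9,14)
  step pc=9: andi  r2, r2, 1  regs=(0,1,1,5,0,9,14)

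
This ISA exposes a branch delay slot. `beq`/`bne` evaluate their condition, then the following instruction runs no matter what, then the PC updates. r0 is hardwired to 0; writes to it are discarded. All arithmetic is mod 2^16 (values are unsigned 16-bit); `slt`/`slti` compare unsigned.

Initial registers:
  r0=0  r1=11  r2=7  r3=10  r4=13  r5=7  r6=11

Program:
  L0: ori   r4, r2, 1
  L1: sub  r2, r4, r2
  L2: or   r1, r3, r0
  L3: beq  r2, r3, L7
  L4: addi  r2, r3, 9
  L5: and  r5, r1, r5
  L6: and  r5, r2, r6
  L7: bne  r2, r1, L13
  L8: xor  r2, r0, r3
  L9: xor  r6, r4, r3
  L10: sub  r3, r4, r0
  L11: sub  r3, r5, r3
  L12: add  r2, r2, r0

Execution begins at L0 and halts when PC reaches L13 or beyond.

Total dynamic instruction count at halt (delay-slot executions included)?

9

PC=0  ori   r4, r2, 1        | r0=0 r1=11 r2=7 r3=10 r4=7 r5=7 r6=11
PC=1  sub  r2, r4, r2        | r0=0 r1=11 r2=0 r3=10 r4=7 r5=7 r6=11
PC=2  or   r1, r3, r0        | r0=0 r1=10 r2=0 r3=10 r4=7 r5=7 r6=11
PC=3  beq  r2, r3, L7        | r0=0 r1=10 r2=0 r3=10 r4=7 r5=7 r6=11  [not taken]
PC=4  addi  r2, r3, 9        | r0=0 r1=10 r2=19 r3=10 r4=7 r5=7 r6=11
PC=5  and  r5, r1, r5        | r0=0 r1=10 r2=19 r3=10 r4=7 r5=2 r6=11
PC=6  and  r5, r2, r6        | r0=0 r1=10 r2=19 r3=10 r4=7 r5=3 r6=11
PC=7  bne  r2, r1, L13       | r0=0 r1=10 r2=19 r3=10 r4=7 r5=3 r6=11  [TAKEN]
PC=8  xor  r2, r0, r3        | r0=0 r1=10 r2=10 r3=10 r4=7 r5=3 r6=11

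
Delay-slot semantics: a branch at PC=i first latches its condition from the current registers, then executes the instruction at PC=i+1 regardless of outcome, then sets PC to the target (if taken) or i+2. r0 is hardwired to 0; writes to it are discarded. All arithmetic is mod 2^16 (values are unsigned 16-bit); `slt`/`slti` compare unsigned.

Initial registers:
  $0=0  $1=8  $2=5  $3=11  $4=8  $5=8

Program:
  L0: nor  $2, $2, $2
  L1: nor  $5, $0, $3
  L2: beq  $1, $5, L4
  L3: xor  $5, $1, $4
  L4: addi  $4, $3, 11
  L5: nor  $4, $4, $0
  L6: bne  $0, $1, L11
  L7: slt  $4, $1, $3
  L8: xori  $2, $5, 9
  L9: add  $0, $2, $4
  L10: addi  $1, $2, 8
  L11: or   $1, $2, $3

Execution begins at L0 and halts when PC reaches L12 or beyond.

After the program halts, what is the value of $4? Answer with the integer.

1

PC=0  nor  $2, $2, $2        | $0=0 $1=8 $2=65530 $3=11 $4=8 $5=8
PC=1  nor  $5, $0, $3        | $0=0 $1=8 $2=65530 $3=11 $4=8 $5=65524
PC=2  beq  $1, $5, L4        | $0=0 $1=8 $2=65530 $3=11 $4=8 $5=65524  [not taken]
PC=3  xor  $5, $1, $4        | $0=0 $1=8 $2=65530 $3=11 $4=8 $5=0
PC=4  addi  $4, $3, 11       | $0=0 $1=8 $2=65530 $3=11 $4=22 $5=0
PC=5  nor  $4, $4, $0        | $0=0 $1=8 $2=65530 $3=11 $4=65513 $5=0
PC=6  bne  $0, $1, L11       | $0=0 $1=8 $2=65530 $3=11 $4=65513 $5=0  [TAKEN]
PC=7  slt  $4, $1, $3        | $0=0 $1=8 $2=65530 $3=11 $4=1 $5=0
PC=11 or   $1, $2, $3        | $0=0 $1=65531 $2=65530 $3=11 $4=1 $5=0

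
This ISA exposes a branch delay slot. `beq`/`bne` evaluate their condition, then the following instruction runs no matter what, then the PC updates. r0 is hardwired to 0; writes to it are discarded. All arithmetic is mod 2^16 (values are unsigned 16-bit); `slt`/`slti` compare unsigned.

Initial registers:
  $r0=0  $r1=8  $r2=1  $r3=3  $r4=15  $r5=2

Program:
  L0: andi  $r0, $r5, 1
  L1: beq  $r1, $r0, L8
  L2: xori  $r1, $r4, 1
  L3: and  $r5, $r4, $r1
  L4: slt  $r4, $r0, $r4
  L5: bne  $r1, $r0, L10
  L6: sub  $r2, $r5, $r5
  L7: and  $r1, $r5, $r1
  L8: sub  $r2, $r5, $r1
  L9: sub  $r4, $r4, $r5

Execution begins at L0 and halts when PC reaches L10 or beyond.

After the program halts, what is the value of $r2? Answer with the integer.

0

PC=0  andi  $r0, $r5, 1      | $r0=0 $r1=8 $r2=1 $r3=3 $r4=15 $r5=2
PC=1  beq  $r1, $r0, L8      | $r0=0 $r1=8 $r2=1 $r3=3 $r4=15 $r5=2  [not taken]
PC=2  xori  $r1, $r4, 1      | $r0=0 $r1=14 $r2=1 $r3=3 $r4=15 $r5=2
PC=3  and  $r5, $r4, $r1     | $r0=0 $r1=14 $r2=1 $r3=3 $r4=15 $r5=14
PC=4  slt  $r4, $r0, $r4     | $r0=0 $r1=14 $r2=1 $r3=3 $r4=1 $r5=14
PC=5  bne  $r1, $r0, L10     | $r0=0 $r1=14 $r2=1 $r3=3 $r4=1 $r5=14  [TAKEN]
PC=6  sub  $r2, $r5, $r5     | $r0=0 $r1=14 $r2=0 $r3=3 $r4=1 $r5=14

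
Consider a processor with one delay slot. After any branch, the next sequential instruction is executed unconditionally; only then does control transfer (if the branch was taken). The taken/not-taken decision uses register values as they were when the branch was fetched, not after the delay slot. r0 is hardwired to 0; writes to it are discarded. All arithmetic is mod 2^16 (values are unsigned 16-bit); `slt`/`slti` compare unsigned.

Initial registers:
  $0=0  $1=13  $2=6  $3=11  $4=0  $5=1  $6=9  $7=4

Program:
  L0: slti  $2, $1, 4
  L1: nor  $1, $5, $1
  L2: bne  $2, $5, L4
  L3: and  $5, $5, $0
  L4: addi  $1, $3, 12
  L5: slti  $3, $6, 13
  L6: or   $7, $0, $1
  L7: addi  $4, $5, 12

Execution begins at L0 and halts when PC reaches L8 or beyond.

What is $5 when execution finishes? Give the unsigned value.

PC=0  slti  $2, $1, 4        | $0=0 $1=13 $2=0 $3=11 $4=0 $5=1 $6=9 $7=4
PC=1  nor  $1, $5, $1        | $0=0 $1=65522 $2=0 $3=11 $4=0 $5=1 $6=9 $7=4
PC=2  bne  $2, $5, L4        | $0=0 $1=65522 $2=0 $3=11 $4=0 $5=1 $6=9 $7=4  [TAKEN]
PC=3  and  $5, $5, $0        | $0=0 $1=65522 $2=0 $3=11 $4=0 $5=0 $6=9 $7=4
PC=4  addi  $1, $3, 12       | $0=0 $1=23 $2=0 $3=11 $4=0 $5=0 $6=9 $7=4
PC=5  slti  $3, $6, 13       | $0=0 $1=23 $2=0 $3=1 $4=0 $5=0 $6=9 $7=4
PC=6  or   $7, $0, $1        | $0=0 $1=23 $2=0 $3=1 $4=0 $5=0 $6=9 $7=23
PC=7  addi  $4, $5, 12       | $0=0 $1=23 $2=0 $3=1 $4=12 $5=0 $6=9 $7=23

0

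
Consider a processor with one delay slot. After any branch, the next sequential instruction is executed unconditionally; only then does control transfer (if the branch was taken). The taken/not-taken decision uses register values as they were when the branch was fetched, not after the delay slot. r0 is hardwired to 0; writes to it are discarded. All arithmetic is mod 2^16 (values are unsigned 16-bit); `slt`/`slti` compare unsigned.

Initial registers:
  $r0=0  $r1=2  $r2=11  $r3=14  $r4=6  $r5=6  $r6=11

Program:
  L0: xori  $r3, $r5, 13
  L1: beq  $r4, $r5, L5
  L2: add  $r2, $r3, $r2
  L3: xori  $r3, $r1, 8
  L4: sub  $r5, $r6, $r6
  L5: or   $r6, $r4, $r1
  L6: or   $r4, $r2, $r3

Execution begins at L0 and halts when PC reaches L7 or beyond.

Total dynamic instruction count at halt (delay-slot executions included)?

#0 xori  $r3, $r5, 13 ; 0/2/11/11/6/6/11
#1 beq  $r4, $r5, L5 ; 0/2/11/11/6/6/11 ; →target
#2 add  $r2, $r3, $r2 ; 0/2/22/11/6/6/11
#5 or   $r6, $r4, $r1 ; 0/2/22/11/6/6/6
#6 or   $r4, $r2, $r3 ; 0/2/22/11/31/6/6

5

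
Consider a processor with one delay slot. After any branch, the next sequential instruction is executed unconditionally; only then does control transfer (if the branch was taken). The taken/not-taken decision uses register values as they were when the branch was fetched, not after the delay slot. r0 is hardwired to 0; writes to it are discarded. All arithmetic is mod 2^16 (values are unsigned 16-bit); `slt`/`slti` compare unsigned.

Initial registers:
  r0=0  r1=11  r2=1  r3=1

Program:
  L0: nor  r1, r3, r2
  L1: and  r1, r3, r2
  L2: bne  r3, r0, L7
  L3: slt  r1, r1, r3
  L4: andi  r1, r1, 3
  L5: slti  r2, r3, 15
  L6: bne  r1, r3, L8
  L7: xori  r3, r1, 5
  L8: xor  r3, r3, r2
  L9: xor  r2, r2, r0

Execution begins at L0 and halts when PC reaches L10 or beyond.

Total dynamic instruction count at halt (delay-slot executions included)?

7

[0] nor  r1, r3, r2  →  {r0:0, r1:65534, r2:1, r3:1}
[1] and  r1, r3, r2  →  {r0:0, r1:1, r2:1, r3:1}
[2] bne  r3, r0, L7  →  {r0:0, r1:1, r2:1, r3:1}  ⟨branch taken⟩
[3] slt  r1, r1, r3  →  {r0:0, r1:0, r2:1, r3:1}
[7] xori  r3, r1, 5  →  {r0:0, r1:0, r2:1, r3:5}
[8] xor  r3, r3, r2  →  {r0:0, r1:0, r2:1, r3:4}
[9] xor  r2, r2, r0  →  {r0:0, r1:0, r2:1, r3:4}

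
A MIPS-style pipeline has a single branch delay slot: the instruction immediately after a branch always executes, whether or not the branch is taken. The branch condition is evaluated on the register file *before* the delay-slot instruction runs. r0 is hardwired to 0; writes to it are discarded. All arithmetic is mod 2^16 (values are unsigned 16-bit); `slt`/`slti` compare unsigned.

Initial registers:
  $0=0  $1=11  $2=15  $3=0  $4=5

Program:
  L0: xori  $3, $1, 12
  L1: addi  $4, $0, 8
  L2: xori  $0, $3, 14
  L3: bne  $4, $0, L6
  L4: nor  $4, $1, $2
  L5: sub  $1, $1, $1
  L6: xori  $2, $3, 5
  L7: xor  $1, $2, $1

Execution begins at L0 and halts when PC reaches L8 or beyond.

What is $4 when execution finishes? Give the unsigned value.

#0 xori  $3, $1, 12 ; 0/11/15/7/5
#1 addi  $4, $0, 8 ; 0/11/15/7/8
#2 xori  $0, $3, 14 ; 0/11/15/7/8
#3 bne  $4, $0, L6 ; 0/11/15/7/8 ; →target
#4 nor  $4, $1, $2 ; 0/11/15/7/65520
#6 xori  $2, $3, 5 ; 0/11/2/7/65520
#7 xor  $1, $2, $1 ; 0/9/2/7/65520

65520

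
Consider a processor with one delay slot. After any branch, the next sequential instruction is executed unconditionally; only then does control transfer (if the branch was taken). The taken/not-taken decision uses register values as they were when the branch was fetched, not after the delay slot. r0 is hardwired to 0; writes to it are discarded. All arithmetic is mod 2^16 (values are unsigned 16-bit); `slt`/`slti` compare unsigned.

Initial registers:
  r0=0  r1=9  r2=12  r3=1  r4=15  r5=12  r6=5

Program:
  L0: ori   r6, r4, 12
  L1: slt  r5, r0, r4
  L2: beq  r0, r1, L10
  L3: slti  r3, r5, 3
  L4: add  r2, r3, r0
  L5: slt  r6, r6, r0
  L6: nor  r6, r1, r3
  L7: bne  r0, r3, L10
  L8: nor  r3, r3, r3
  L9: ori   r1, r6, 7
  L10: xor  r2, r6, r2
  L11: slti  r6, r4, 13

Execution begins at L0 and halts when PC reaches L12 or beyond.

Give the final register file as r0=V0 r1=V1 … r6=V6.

r0=0 r1=9 r2=65527 r3=65534 r4=15 r5=1 r6=0

  step pc=0: ori   r6, r4, 12  regs=(0,9,12,1,15,12,15)
  step pc=1: slt  r5, r0, r4  regs=(0,9,12,1,15,1,15)
  step pc=2: beq  r0, r1, L10  cond=F  regs=(0,9,12,1,15,1,15)
  step pc=3: slti  r3, r5, 3  regs=(0,9,12,1,15,1,15)
  step pc=4: add  r2, r3, r0  regs=(0,9,1,1,15,1,15)
  step pc=5: slt  r6, r6, r0  regs=(0,9,1,1,15,1,0)
  step pc=6: nor  r6, r1, r3  regs=(0,9,1,1,15,1,65526)
  step pc=7: bne  r0, r3, L10  cond=T  regs=(0,9,1,1,15,1,65526)
  step pc=8: nor  r3, r3, r3  regs=(0,9,1,65534,15,1,65526)
  step pc=10: xor  r2, r6, r2  regs=(0,9,65527,65534,15,1,65526)
  step pc=11: slti  r6, r4, 13  regs=(0,9,65527,65534,15,1,0)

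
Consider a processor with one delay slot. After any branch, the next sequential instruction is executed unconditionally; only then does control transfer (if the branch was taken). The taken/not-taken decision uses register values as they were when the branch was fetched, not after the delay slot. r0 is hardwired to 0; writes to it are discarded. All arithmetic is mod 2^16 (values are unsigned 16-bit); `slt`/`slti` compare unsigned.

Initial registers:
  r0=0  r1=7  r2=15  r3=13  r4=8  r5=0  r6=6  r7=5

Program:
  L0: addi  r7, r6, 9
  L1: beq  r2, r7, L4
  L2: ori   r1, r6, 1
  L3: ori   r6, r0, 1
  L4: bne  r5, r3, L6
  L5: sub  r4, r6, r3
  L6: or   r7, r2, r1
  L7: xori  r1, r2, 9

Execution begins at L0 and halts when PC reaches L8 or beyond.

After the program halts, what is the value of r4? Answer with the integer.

65529

[0] addi  r7, r6, 9  →  {r0:0, r1:7, r2:15, r3:13, r4:8, r5:0, r6:6, r7:15}
[1] beq  r2, r7, L4  →  {r0:0, r1:7, r2:15, r3:13, r4:8, r5:0, r6:6, r7:15}  ⟨branch taken⟩
[2] ori   r1, r6, 1  →  {r0:0, r1:7, r2:15, r3:13, r4:8, r5:0, r6:6, r7:15}
[4] bne  r5, r3, L6  →  {r0:0, r1:7, r2:15, r3:13, r4:8, r5:0, r6:6, r7:15}  ⟨branch taken⟩
[5] sub  r4, r6, r3  →  {r0:0, r1:7, r2:15, r3:13, r4:65529, r5:0, r6:6, r7:15}
[6] or   r7, r2, r1  →  {r0:0, r1:7, r2:15, r3:13, r4:65529, r5:0, r6:6, r7:15}
[7] xori  r1, r2, 9  →  {r0:0, r1:6, r2:15, r3:13, r4:65529, r5:0, r6:6, r7:15}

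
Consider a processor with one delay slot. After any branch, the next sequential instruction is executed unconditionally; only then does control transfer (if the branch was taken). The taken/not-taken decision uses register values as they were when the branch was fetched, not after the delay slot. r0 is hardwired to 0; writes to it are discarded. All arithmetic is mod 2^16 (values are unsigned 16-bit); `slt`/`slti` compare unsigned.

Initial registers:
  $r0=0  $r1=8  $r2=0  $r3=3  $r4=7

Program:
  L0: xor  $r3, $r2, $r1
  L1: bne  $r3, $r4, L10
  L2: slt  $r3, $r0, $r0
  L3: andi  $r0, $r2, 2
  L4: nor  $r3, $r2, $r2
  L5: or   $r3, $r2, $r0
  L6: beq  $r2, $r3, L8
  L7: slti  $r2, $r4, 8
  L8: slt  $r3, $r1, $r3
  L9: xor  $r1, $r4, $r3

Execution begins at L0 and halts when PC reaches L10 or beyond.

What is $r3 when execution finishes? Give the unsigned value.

#0 xor  $r3, $r2, $r1 ; 0/8/0/8/7
#1 bne  $r3, $r4, L10 ; 0/8/0/8/7 ; →target
#2 slt  $r3, $r0, $r0 ; 0/8/0/0/7

0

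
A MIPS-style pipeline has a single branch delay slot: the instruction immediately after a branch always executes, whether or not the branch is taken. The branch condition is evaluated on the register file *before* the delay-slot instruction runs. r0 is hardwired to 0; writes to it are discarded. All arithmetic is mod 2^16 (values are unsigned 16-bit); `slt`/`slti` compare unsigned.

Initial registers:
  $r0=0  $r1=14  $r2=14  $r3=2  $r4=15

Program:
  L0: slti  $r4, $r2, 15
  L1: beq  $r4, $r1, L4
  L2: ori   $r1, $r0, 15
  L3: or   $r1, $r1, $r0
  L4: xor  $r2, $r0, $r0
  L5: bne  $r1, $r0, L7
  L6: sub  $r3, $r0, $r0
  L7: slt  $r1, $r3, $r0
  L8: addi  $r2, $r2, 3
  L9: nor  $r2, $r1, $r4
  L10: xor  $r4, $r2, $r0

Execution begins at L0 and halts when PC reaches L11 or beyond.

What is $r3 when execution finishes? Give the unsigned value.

0

#0 slti  $r4, $r2, 15 ; 0/14/14/2/1
#1 beq  $r4, $r1, L4 ; 0/14/14/2/1 ; →fallthru
#2 ori   $r1, $r0, 15 ; 0/15/14/2/1
#3 or   $r1, $r1, $r0 ; 0/15/14/2/1
#4 xor  $r2, $r0, $r0 ; 0/15/0/2/1
#5 bne  $r1, $r0, L7 ; 0/15/0/2/1 ; →target
#6 sub  $r3, $r0, $r0 ; 0/15/0/0/1
#7 slt  $r1, $r3, $r0 ; 0/0/0/0/1
#8 addi  $r2, $r2, 3 ; 0/0/3/0/1
#9 nor  $r2, $r1, $r4 ; 0/0/65534/0/1
#10 xor  $r4, $r2, $r0 ; 0/0/65534/0/65534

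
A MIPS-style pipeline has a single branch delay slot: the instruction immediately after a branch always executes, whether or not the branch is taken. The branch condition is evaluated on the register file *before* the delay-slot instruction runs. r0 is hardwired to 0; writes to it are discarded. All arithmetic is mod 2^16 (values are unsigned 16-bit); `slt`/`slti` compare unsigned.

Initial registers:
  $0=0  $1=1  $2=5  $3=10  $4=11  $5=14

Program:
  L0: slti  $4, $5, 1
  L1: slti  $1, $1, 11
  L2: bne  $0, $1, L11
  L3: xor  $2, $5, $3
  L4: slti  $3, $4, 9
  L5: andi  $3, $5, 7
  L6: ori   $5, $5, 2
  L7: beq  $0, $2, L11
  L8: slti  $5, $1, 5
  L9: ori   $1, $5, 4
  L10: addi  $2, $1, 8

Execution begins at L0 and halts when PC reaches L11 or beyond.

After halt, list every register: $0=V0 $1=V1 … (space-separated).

  step pc=0: slti  $4, $5, 1  regs=(0,1,5,10,0,14)
  step pc=1: slti  $1, $1, 11  regs=(0,1,5,10,0,14)
  step pc=2: bne  $0, $1, L11  cond=T  regs=(0,1,5,10,0,14)
  step pc=3: xor  $2, $5, $3  regs=(0,1,4,10,0,14)

$0=0 $1=1 $2=4 $3=10 $4=0 $5=14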